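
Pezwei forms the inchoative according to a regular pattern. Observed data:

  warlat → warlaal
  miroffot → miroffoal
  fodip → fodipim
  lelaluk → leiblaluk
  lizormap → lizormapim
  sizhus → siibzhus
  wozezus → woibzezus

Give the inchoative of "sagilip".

sagilipim

lizormap and warlat both have last vowel 'a' yet inflect differently (lizormapim, warlaal), so the last vowel is not what conditions the rule; the final letter is.
"sagilip" ends in -p. The stems ending in -p (lizormap → lizormapim, fodip → fodipim) add -im.
The other patterns: stems ending in -t drop the final letter and add -al; stems ending in -k or -s insert -ib- after the first vowel.
So sagilip → sagilipim.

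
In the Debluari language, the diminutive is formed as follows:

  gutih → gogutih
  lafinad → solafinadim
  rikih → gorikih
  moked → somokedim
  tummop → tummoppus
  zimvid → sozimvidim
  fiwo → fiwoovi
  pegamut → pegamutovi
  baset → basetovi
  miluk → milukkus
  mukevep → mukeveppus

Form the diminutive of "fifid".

"fifid" ends in -d. The stems ending in -d (zimvid → sozimvidim, moked → somokedim, lafinad → solafinadim) add so- … -im around the stem.
The other patterns: stems ending in -o or -t add -ovi; stems ending in -h add the prefix go-; stems ending in -k or -p double the final consonant and add -us.
So fifid → sofifidim.

sofifidim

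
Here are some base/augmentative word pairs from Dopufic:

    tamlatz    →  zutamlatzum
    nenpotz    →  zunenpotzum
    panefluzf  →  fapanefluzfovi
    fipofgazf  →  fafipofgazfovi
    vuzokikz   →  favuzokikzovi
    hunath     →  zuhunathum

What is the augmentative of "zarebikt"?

"zarebikt" has second-to-last letter 'k'. The one such stem in the data (vuzokikz → favuzokikzovi) adds fa- … -ovi around the stem, so the same rule applies.
The other pattern: stems whose second-to-last letter is 't' add zu- … -um around the stem.
So zarebikt → fazarebiktovi.

fazarebiktovi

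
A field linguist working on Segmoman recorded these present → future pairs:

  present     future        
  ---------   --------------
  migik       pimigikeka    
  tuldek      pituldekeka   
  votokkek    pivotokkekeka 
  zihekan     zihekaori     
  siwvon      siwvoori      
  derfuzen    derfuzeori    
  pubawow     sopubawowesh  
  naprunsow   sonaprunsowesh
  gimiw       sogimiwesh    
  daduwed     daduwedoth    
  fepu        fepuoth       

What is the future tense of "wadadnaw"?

sowadadnawesh

tuldek and derfuzen both have last vowel 'e' yet inflect differently (pituldekeka, derfuzeori), so the last vowel is not what conditions the rule; the final letter is.
"wadadnaw" ends in -w. The stems ending in -w (pubawow → sopubawowesh, naprunsow → sonaprunsowesh, gimiw → sogimiwesh) add so- … -esh around the stem.
The other patterns: stems ending in -k add pi- … -eka around the stem; stems ending in -n drop the final letter and add -ori; stems ending in -d or -u add -oth.
So wadadnaw → sowadadnawesh.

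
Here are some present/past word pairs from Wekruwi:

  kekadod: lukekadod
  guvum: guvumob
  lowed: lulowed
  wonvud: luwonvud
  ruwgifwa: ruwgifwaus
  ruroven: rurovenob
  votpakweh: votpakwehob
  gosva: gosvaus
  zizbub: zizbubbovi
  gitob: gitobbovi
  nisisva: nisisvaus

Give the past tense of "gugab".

gugabbovi

gitob and kekadod both have last vowel 'o' yet inflect differently (gitobbovi, lukekadod), so the last vowel is not what conditions the rule; the final letter is.
"gugab" ends in -b. The stems ending in -b (gitob → gitobbovi, zizbub → zizbubbovi) double the final consonant and add -ovi.
So gugab → gugabbovi.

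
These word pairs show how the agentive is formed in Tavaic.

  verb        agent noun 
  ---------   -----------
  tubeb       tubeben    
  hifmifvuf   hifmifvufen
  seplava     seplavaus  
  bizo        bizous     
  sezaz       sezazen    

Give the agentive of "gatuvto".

gatuvtous

sezaz and seplava both have last vowel 'a' yet inflect differently (sezazen, seplavaus), so the last vowel is not what conditions the rule; whether the stem ends in a vowel or a consonant is.
"gatuvto" ends in a vowel. The stems ending in a vowel (bizo → bizous, seplava → seplavaus) add -us.
The other pattern: stems ending in a consonant add -en.
So gatuvto → gatuvtous.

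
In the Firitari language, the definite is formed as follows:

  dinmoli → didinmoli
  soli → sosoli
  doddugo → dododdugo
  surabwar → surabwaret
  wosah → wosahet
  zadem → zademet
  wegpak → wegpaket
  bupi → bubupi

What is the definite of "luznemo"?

surabwar and soli both begin with s- yet inflect differently (surabwaret, sosoli), so the first letter is not what conditions the rule; whether the stem ends in a vowel or a consonant is.
"luznemo" ends in a vowel. The stems ending in a vowel (doddugo → dododdugo, soli → sosoli, dinmoli → didinmoli) repeat the first consonant+vowel as a prefix.
So luznemo → luluznemo.

luluznemo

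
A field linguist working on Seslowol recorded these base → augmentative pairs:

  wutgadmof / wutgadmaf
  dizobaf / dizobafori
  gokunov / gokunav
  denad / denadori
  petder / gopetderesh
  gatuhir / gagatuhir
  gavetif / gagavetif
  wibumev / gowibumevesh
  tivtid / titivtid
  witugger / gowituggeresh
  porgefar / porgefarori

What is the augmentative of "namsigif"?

wutgadmof and gavetif both end in -f yet inflect differently (wutgadmaf, gagavetif), so the final letter is not what conditions the rule; the last vowel is.
"namsigif" has last vowel 'i'. The stems whose last vowel is 'i' (gavetif → gagavetif, gatuhir → gagatuhir, tivtid → titivtid) repeat the first consonant+vowel as a prefix.
The other patterns: stems whose last vowel is 'o' change the last vowel to 'a'; stems whose last vowel is 'a' add -ori; stems whose last vowel is 'e' add go- … -esh around the stem.
So namsigif → nanamsigif.

nanamsigif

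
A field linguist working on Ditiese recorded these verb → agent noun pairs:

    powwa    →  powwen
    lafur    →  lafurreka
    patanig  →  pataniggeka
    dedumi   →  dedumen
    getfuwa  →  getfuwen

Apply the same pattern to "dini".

patanig and dedumi both have last vowel 'i' yet inflect differently (pataniggeka, dedumen), so the last vowel is not what conditions the rule; whether the stem ends in a vowel or a consonant is.
"dini" ends in a vowel. The stems ending in a vowel (getfuwa → getfuwen, dedumi → dedumen, powwa → powwen) drop the final letter and add -en.
The other pattern: stems ending in a consonant double the final consonant and add -eka.
So dini → dinen.

dinen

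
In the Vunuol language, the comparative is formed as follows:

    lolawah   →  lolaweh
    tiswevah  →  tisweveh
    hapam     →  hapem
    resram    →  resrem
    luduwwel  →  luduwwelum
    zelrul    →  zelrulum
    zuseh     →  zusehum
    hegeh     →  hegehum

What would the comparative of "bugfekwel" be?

bugfekwelum

lolawah and zuseh both end in -h yet inflect differently (lolaweh, zusehum), so the final letter is not what conditions the rule; the last vowel is.
"bugfekwel" has last vowel 'e'. The stems whose last vowel is 'e' (luduwwel → luduwwelum, zuseh → zusehum, hegeh → hegehum) add -um.
So bugfekwel → bugfekwelum.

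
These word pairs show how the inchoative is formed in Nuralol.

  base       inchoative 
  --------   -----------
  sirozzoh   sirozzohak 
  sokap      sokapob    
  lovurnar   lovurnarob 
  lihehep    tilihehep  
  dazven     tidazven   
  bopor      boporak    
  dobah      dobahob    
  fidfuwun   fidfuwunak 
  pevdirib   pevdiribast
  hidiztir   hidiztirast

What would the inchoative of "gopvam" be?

gopvamob

hidiztir and lovurnar both end in -r yet inflect differently (hidiztirast, lovurnarob), so the final letter is not what conditions the rule; the last vowel is.
"gopvam" has last vowel 'a'. The stems whose last vowel is 'a' (lovurnar → lovurnarob, sokap → sokapob, dobah → dobahob) add -ob.
The other patterns: stems whose last vowel is 'i' add -ast; stems whose last vowel is 'e' add the prefix ti-; stems whose last vowel is 'o' or 'u' add -ak.
So gopvam → gopvamob.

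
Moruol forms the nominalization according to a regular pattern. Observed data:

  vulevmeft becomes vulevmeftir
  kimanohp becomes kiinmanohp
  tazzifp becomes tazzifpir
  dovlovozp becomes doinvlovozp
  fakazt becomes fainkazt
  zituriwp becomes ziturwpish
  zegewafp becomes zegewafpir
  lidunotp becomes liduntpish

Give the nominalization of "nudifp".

nudifpir

"nudifp" has second-to-last letter 'f'. The stems whose second-to-last letter is 'f' (tazzifp → tazzifpir, zegewafp → zegewafpir, vulevmeft → vulevmeftir) add -ir.
The other patterns: stems whose second-to-last letter is 'h' or 'z' insert -in- after the first vowel; stems whose second-to-last letter is 't' or 'w' delete the last vowel and add -ish.
So nudifp → nudifpir.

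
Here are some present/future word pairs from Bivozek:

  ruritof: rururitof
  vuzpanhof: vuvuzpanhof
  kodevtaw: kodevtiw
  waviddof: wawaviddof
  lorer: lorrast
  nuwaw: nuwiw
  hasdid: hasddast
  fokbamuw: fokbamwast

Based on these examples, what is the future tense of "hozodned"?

hozodndast

nuwaw and fokbamuw both end in -w yet inflect differently (nuwiw, fokbamwast), so the final letter is not what conditions the rule; the last vowel is.
"hozodned" has last vowel 'e'. The one such stem in the data (lorer → lorrast) deletes the last vowel and adds -ast (as do hasdid, fokbamuw), so the same rule applies.
The other patterns: stems whose last vowel is 'a' change the last vowel to 'i'; stems whose last vowel is 'o' repeat the first consonant+vowel as a prefix.
So hozodned → hozodndast.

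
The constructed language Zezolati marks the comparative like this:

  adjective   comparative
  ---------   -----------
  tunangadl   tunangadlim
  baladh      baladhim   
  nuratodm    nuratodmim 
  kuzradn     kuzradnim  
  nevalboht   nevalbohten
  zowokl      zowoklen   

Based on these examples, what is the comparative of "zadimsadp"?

zadimsadpim

tunangadl and zowokl both end in -l yet inflect differently (tunangadlim, zowoklen), so the final letter is not what conditions the rule; the second-to-last letter is.
"zadimsadp" has second-to-last letter 'd'. The stems whose second-to-last letter is 'd' (tunangadl → tunangadlim, baladh → baladhim, nuratodm → nuratodmim) add -im.
The other pattern: stems whose second-to-last letter is 'h' or 'k' add -en.
So zadimsadp → zadimsadpim.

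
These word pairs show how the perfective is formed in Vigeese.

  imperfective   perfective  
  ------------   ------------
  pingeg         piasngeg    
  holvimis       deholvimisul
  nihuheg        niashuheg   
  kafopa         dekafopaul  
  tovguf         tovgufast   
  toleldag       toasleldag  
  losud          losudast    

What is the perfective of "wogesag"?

woasgesag

toleldag and kafopa both have last vowel 'a' yet inflect differently (toasleldag, dekafopaul), so the last vowel is not what conditions the rule; the final letter is.
"wogesag" ends in -g. The stems ending in -g (nihuheg → niashuheg, toleldag → toasleldag, pingeg → piasngeg) insert -as- after the first vowel.
The other patterns: stems ending in -d or -f add -ast; stems ending in -a or -s add de- … -ul around the stem.
So wogesag → woasgesag.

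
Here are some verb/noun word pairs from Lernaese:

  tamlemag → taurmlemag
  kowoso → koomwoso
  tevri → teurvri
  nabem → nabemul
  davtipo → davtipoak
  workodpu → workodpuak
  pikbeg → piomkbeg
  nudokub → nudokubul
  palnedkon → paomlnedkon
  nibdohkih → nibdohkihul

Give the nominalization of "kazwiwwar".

kaomzwiwwar

pikbeg and tamlemag both end in -g yet inflect differently (piomkbeg, taurmlemag), so the final letter is not what conditions the rule; the first letter is.
"kazwiwwar" begins with k-. The one such stem in the data (kowoso → koomwoso) inserts -om- after the first vowel (as do pikbeg, palnedkon), so the same rule applies.
The other patterns: stems beginning with n- add -ul; stems beginning with t- insert -ur- after the first vowel; stems beginning with d- or w- add -ak.
So kazwiwwar → kaomzwiwwar.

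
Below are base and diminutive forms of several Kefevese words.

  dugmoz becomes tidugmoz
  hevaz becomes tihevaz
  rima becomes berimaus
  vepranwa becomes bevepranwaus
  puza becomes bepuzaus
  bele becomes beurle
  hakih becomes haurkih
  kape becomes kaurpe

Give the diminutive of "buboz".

hevaz and rima both have last vowel 'a' yet inflect differently (tihevaz, berimaus), so the last vowel is not what conditions the rule; the final letter is.
"buboz" ends in -z. The stems ending in -z (dugmoz → tidugmoz, hevaz → tihevaz) add the prefix ti-.
The other patterns: stems ending in -a add be- … -us around the stem; stems ending in -e or -h insert -ur- after the first vowel.
So buboz → tibuboz.

tibuboz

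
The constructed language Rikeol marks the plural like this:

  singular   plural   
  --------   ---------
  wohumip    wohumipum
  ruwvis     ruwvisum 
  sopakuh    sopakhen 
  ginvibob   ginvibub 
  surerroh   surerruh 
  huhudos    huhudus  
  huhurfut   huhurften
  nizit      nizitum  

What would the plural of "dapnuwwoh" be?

huhurfut and nizit both end in -t yet inflect differently (huhurften, nizitum), so the final letter is not what conditions the rule; the last vowel is.
"dapnuwwoh" has last vowel 'o'. The stems whose last vowel is 'o' (ginvibob → ginvibub, surerroh → surerruh, huhudos → huhudus) change the last vowel to 'u'.
The other patterns: stems whose last vowel is 'u' delete the last vowel and add -en; stems whose last vowel is 'i' add -um.
So dapnuwwoh → dapnuwwuh.

dapnuwwuh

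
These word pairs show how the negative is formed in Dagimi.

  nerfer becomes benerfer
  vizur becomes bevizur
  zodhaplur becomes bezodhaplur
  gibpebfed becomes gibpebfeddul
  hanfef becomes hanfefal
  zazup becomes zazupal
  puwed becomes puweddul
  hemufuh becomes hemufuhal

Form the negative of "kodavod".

gibpebfed and nerfer both have last vowel 'e' yet inflect differently (gibpebfeddul, benerfer), so the last vowel is not what conditions the rule; the final letter is.
"kodavod" ends in -d. The stems ending in -d (gibpebfed → gibpebfeddul, puwed → puweddul) double the final consonant and add -ul.
So kodavod → kodavoddul.

kodavoddul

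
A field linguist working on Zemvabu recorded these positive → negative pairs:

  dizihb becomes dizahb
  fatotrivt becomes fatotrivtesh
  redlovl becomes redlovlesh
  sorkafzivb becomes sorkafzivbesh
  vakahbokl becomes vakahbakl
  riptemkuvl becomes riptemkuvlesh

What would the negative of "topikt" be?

sorkafzivb and dizihb both end in -b yet inflect differently (sorkafzivbesh, dizahb), so the final letter is not what conditions the rule; the second-to-last letter is.
"topikt" has second-to-last letter 'k'. The one such stem in the data (vakahbokl → vakahbakl) changes the last vowel to 'a' (as does dizihb), so the same rule applies.
The other pattern: stems whose second-to-last letter is 'v' add -esh.
So topikt → topakt.

topakt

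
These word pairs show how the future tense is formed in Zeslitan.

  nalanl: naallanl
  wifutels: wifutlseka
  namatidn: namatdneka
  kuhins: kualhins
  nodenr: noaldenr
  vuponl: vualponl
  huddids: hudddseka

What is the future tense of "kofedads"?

kofeddseka

kuhins and wifutels both end in -s yet inflect differently (kualhins, wifutlseka), so the final letter is not what conditions the rule; the second-to-last letter is.
"kofedads" has second-to-last letter 'd'. The stems whose second-to-last letter is 'd' (namatidn → namatdneka, huddids → hudddseka) delete the last vowel and add -eka.
The other pattern: stems whose second-to-last letter is 'n' insert -al- after the first vowel.
So kofedads → kofeddseka.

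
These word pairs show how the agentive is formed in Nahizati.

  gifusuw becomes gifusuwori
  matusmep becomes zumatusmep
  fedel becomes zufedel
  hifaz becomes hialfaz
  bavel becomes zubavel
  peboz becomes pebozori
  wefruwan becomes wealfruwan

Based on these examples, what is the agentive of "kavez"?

hifaz and peboz both end in -z yet inflect differently (hialfaz, pebozori), so the final letter is not what conditions the rule; the last vowel is.
"kavez" has last vowel 'e'. The stems whose last vowel is 'e' (fedel → zufedel, matusmep → zumatusmep, bavel → zubavel) add the prefix zu-.
So kavez → zukavez.

zukavez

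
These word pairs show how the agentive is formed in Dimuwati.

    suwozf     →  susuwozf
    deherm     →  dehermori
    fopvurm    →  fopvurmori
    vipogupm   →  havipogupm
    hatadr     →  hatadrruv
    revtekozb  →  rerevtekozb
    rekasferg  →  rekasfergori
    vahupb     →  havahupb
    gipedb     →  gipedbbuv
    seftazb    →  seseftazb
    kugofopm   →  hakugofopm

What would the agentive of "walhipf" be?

"walhipf" has second-to-last letter 'p'. The stems whose second-to-last letter is 'p' (vipogupm → havipogupm, kugofopm → hakugofopm, vahupb → havahupb) add the prefix ha-.
The other patterns: stems whose second-to-last letter is 'd' double the final consonant and add -uv; stems whose second-to-last letter is 'r' add -ori; stems whose second-to-last letter is 'z' repeat the first consonant+vowel as a prefix.
So walhipf → hawalhipf.

hawalhipf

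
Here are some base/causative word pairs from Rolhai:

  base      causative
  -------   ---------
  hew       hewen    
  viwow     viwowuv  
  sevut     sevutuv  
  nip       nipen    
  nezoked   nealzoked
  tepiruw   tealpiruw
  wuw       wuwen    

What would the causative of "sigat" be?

wuw and viwow both end in -w yet inflect differently (wuwen, viwowuv), so the final letter is not what conditions the rule; the number of vowels is.
"sigat" has 2 vowels. The stems with 2 vowels (viwow → viwowuv, sevut → sevutuv) add -uv.
The other patterns: stems with 1 vowel add -en; stems with 3 vowels insert -al- after the first vowel.
So sigat → sigatuv.

sigatuv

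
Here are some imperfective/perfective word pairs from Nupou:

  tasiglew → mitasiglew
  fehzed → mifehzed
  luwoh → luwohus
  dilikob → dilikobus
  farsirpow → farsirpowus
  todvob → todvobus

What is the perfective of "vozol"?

vozolus

tasiglew and farsirpow both end in -w yet inflect differently (mitasiglew, farsirpowus), so the final letter is not what conditions the rule; the last vowel is.
"vozol" has last vowel 'o'. The stems whose last vowel is 'o' (luwoh → luwohus, dilikob → dilikobus, farsirpow → farsirpowus) add -us.
The other pattern: stems whose last vowel is 'e' add the prefix mi-.
So vozol → vozolus.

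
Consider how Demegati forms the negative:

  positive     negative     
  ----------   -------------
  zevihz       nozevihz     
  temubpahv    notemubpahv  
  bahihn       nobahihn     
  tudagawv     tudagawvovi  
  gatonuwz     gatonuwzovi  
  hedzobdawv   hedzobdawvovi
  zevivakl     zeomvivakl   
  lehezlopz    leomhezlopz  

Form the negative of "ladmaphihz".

temubpahv and tudagawv both end in -v yet inflect differently (notemubpahv, tudagawvovi), so the final letter is not what conditions the rule; the second-to-last letter is.
"ladmaphihz" has second-to-last letter 'h'. The stems whose second-to-last letter is 'h' (zevihz → nozevihz, temubpahv → notemubpahv, bahihn → nobahihn) add the prefix no-.
So ladmaphihz → noladmaphihz.

noladmaphihz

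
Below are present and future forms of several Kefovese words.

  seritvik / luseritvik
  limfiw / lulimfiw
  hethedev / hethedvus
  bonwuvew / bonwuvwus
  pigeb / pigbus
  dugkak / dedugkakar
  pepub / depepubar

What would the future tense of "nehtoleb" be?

limfiw and bonwuvew both end in -w yet inflect differently (lulimfiw, bonwuvwus), so the final letter is not what conditions the rule; the last vowel is.
"nehtoleb" has last vowel 'e'. The stems whose last vowel is 'e' (hethedev → hethedvus, bonwuvew → bonwuvwus, pigeb → pigbus) delete the last vowel and add -us.
So nehtoleb → nehtolbus.

nehtolbus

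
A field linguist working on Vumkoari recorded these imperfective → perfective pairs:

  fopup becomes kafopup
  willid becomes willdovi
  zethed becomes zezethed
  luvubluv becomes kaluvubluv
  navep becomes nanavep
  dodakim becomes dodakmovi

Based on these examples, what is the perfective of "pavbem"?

papavbem

fopup and navep both end in -p yet inflect differently (kafopup, nanavep), so the final letter is not what conditions the rule; the last vowel is.
"pavbem" has last vowel 'e'. The stems whose last vowel is 'e' (navep → nanavep, zethed → zezethed) repeat the first consonant+vowel as a prefix.
The other patterns: stems whose last vowel is 'u' add the prefix ka-; stems whose last vowel is 'i' delete the last vowel and add -ovi.
So pavbem → papavbem.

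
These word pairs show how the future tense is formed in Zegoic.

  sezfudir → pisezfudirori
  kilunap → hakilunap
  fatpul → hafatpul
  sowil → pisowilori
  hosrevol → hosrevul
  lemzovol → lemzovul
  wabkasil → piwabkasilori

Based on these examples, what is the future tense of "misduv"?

lemzovol and fatpul both end in -l yet inflect differently (lemzovul, hafatpul), so the final letter is not what conditions the rule; the last vowel is.
"misduv" has last vowel 'u'. The one such stem in the data (fatpul → hafatpul) adds the prefix ha-, so the same rule applies.
The other patterns: stems whose last vowel is 'o' change the last vowel to 'u'; stems whose last vowel is 'i' add pi- … -ori around the stem.
So misduv → hamisduv.

hamisduv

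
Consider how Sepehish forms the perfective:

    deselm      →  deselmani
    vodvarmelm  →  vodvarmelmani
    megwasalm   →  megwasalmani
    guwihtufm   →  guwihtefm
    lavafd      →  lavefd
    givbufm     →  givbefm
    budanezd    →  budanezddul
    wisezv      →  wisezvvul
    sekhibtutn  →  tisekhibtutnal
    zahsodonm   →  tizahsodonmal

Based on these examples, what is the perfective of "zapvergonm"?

tizapvergonmal

"zapvergonm" has second-to-last letter 'n'. The one such stem in the data (zahsodonm → tizahsodonmal) adds ti- … -al around the stem, so the same rule applies.
So zapvergonm → tizapvergonmal.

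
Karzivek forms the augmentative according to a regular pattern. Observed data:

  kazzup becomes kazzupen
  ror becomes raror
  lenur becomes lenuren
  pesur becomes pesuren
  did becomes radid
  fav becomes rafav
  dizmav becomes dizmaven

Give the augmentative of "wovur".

fav and dizmav both end in -v yet inflect differently (rafav, dizmaven), so the final letter is not what conditions the rule; the number of vowels is.
"wovur" has 2 vowels. The stems with 2 vowels (dizmav → dizmaven, pesur → pesuren, kazzup → kazzupen) add -en.
The other pattern: stems with 1 vowel add the prefix ra-.
So wovur → wovuren.

wovuren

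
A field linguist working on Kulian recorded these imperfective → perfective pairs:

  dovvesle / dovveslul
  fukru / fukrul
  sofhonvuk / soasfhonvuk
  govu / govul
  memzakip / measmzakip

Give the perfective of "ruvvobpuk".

govu and sofhonvuk both have last vowel 'u' yet inflect differently (govul, soasfhonvuk), so the last vowel is not what conditions the rule; whether the stem ends in a vowel or a consonant is.
"ruvvobpuk" ends in a consonant. The stems ending in a consonant (sofhonvuk → soasfhonvuk, memzakip → measmzakip) insert -as- after the first vowel.
The other pattern: stems ending in a vowel drop the final letter and add -ul.
So ruvvobpuk → ruasvvobpuk.

ruasvvobpuk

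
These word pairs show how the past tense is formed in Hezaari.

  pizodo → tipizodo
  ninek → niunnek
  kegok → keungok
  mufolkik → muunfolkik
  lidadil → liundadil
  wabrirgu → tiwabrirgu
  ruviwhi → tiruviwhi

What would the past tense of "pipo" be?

kegok and pizodo both have last vowel 'o' yet inflect differently (keungok, tipizodo), so the last vowel is not what conditions the rule; whether the stem ends in a vowel or a consonant is.
"pipo" ends in a vowel. The stems ending in a vowel (pizodo → tipizodo, wabrirgu → tiwabrirgu, ruviwhi → tiruviwhi) add the prefix ti-.
So pipo → tipipo.

tipipo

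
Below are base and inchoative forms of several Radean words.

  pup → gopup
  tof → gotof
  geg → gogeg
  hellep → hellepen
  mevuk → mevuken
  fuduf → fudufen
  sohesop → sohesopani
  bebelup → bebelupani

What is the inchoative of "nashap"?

nashapen

pup and hellep both end in -p yet inflect differently (gopup, hellepen), so the final letter is not what conditions the rule; the number of vowels is.
"nashap" has 2 vowels. The stems with 2 vowels (hellep → hellepen, mevuk → mevuken, fuduf → fudufen) add -en.
The other patterns: stems with 1 vowel add the prefix go-; stems with 3 vowels add -ani.
So nashap → nashapen.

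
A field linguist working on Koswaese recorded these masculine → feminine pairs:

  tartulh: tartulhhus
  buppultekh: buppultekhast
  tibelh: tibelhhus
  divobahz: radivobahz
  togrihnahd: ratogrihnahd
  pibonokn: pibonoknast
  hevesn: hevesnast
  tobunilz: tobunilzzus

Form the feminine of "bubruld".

"bubruld" has second-to-last letter 'l'. The stems whose second-to-last letter is 'l' (tibelh → tibelhhus, tobunilz → tobunilzzus, tartulh → tartulhhus) double the final consonant and add -us.
So bubruld → bubrulddus.

bubrulddus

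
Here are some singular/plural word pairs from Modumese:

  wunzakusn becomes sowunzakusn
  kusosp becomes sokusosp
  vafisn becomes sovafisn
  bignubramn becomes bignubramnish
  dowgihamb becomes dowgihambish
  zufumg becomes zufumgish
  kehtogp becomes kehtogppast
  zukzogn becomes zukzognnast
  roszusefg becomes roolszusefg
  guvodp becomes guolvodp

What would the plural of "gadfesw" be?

wunzakusn and bignubramn both end in -n yet inflect differently (sowunzakusn, bignubramnish), so the final letter is not what conditions the rule; the second-to-last letter is.
"gadfesw" has second-to-last letter 's'. The stems whose second-to-last letter is 's' (wunzakusn → sowunzakusn, kusosp → sokusosp, vafisn → sovafisn) add the prefix so-.
The other patterns: stems whose second-to-last letter is 'm' add -ish; stems whose second-to-last letter is 'g' double the final consonant and add -ast; stems whose second-to-last letter is 'd' or 'f' insert -ol- after the first vowel.
So gadfesw → sogadfesw.

sogadfesw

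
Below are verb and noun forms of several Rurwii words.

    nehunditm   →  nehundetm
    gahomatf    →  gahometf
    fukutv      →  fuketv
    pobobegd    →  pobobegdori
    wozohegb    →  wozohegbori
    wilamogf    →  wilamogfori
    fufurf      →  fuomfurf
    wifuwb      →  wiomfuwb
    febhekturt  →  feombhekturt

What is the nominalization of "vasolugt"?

gahomatf and wilamogf both end in -f yet inflect differently (gahometf, wilamogfori), so the final letter is not what conditions the rule; the second-to-last letter is.
"vasolugt" has second-to-last letter 'g'. The stems whose second-to-last letter is 'g' (pobobegd → pobobegdori, wozohegb → wozohegbori, wilamogf → wilamogfori) add -ori.
The other patterns: stems whose second-to-last letter is 't' change the last vowel to 'e'; stems whose second-to-last letter is 'r' or 'w' insert -om- after the first vowel.
So vasolugt → vasolugtori.

vasolugtori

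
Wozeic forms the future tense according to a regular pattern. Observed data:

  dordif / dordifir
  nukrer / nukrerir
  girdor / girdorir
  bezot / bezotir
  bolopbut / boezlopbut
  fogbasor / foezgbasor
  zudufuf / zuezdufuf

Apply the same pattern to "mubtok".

bezot and bolopbut both end in -t yet inflect differently (bezotir, boezlopbut), so the final letter is not what conditions the rule; the number of vowels is.
"mubtok" has 2 vowels. The stems with 2 vowels (dordif → dordifir, nukrer → nukrerir, girdor → girdorir) add -ir.
The other pattern: stems with 3 vowels insert -ez- after the first vowel.
So mubtok → mubtokir.

mubtokir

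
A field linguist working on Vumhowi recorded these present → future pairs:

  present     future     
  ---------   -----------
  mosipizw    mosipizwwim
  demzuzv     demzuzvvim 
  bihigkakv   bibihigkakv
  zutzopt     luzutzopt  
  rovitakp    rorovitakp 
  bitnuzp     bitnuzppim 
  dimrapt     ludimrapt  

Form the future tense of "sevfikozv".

sevfikozvvim

"sevfikozv" has second-to-last letter 'z'. The stems whose second-to-last letter is 'z' (mosipizw → mosipizwwim, bitnuzp → bitnuzppim, demzuzv → demzuzvvim) double the final consonant and add -im.
The other patterns: stems whose second-to-last letter is 'k' repeat the first consonant+vowel as a prefix; stems whose second-to-last letter is 'p' add the prefix lu-.
So sevfikozv → sevfikozvvim.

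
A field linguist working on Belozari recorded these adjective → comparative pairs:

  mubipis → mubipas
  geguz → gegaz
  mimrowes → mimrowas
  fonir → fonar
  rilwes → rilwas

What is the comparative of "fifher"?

fifhar

Every pair shown (mubipis → mubipas, geguz → gegaz, mimrowes → mimrowas, …) follows the same rule: change the last vowel to 'a'.
So fifher → fifhar.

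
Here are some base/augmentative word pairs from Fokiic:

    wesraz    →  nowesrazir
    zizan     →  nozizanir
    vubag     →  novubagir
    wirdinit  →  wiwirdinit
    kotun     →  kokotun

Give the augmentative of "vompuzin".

zizan and kotun both end in -n yet inflect differently (nozizanir, kokotun), so the final letter is not what conditions the rule; the last vowel is.
"vompuzin" has last vowel 'i'. The one such stem in the data (wirdinit → wiwirdinit) repeats the first consonant+vowel as a prefix (as does kotun), so the same rule applies.
So vompuzin → vovompuzin.

vovompuzin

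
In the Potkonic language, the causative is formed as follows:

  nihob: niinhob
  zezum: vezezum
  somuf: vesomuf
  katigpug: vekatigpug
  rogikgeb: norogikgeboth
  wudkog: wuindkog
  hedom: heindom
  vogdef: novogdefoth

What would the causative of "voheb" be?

katigpug and wudkog both end in -g yet inflect differently (vekatigpug, wuindkog), so the final letter is not what conditions the rule; the last vowel is.
"voheb" has last vowel 'e'. The stems whose last vowel is 'e' (vogdef → novogdefoth, rogikgeb → norogikgeboth) add no- … -oth around the stem.
The other patterns: stems whose last vowel is 'u' add the prefix ve-; stems whose last vowel is 'o' insert -in- after the first vowel.
So voheb → novoheboth.

novoheboth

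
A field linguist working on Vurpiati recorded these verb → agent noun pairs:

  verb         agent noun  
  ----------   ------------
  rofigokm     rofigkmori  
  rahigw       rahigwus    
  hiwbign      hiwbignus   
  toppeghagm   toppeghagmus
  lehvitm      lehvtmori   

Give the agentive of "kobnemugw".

kobnemugwus

toppeghagm and rofigokm both end in -m yet inflect differently (toppeghagmus, rofigkmori), so the final letter is not what conditions the rule; the second-to-last letter is.
"kobnemugw" has second-to-last letter 'g'. The stems whose second-to-last letter is 'g' (rahigw → rahigwus, toppeghagm → toppeghagmus, hiwbign → hiwbignus) add -us.
So kobnemugw → kobnemugwus.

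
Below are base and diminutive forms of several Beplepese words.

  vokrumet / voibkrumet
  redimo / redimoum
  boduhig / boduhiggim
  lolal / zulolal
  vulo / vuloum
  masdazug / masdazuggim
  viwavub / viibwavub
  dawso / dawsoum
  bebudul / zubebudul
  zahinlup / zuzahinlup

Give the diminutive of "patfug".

patfuggim

masdazug and bebudul both have last vowel 'u' yet inflect differently (masdazuggim, zubebudul), so the last vowel is not what conditions the rule; the final letter is.
"patfug" ends in -g. The stems ending in -g (masdazug → masdazuggim, boduhig → boduhiggim) double the final consonant and add -im.
The other patterns: stems ending in -l or -p add the prefix zu-; stems ending in -o add -um; stems ending in -b or -t insert -ib- after the first vowel.
So patfug → patfuggim.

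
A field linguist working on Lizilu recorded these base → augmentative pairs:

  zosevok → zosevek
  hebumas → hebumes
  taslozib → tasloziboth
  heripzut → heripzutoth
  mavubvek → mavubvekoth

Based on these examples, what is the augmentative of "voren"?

zosevok and mavubvek both end in -k yet inflect differently (zosevek, mavubvekoth), so the final letter is not what conditions the rule; the last vowel is.
"voren" has last vowel 'e'. The one such stem in the data (mavubvek → mavubvekoth) adds -oth, so the same rule applies.
The other pattern: stems whose last vowel is 'a' or 'o' change the last vowel to 'e'.
So voren → vorenoth.

vorenoth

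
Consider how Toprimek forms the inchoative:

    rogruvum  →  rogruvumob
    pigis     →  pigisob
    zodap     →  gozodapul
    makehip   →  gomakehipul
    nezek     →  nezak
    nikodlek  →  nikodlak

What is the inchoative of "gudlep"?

gogudlepul

makehip and pigis both have last vowel 'i' yet inflect differently (gomakehipul, pigisob), so the last vowel is not what conditions the rule; the final letter is.
"gudlep" ends in -p. The stems ending in -p (makehip → gomakehipul, zodap → gozodapul) add go- … -ul around the stem.
The other patterns: stems ending in -k change the last vowel to 'a'; stems ending in -m or -s add -ob.
So gudlep → gogudlepul.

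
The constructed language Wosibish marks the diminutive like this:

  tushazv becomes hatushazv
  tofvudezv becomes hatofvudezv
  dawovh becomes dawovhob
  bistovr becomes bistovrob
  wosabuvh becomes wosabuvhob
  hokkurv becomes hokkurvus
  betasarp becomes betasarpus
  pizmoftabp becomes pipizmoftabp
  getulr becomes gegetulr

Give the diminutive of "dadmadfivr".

"dadmadfivr" has second-to-last letter 'v'. The stems whose second-to-last letter is 'v' (dawovh → dawovhob, bistovr → bistovrob, wosabuvh → wosabuvhob) add -ob.
The other patterns: stems whose second-to-last letter is 'z' add the prefix ha-; stems whose second-to-last letter is 'r' add -us; stems whose second-to-last letter is 'b' or 'l' repeat the first consonant+vowel as a prefix.
So dadmadfivr → dadmadfivrob.

dadmadfivrob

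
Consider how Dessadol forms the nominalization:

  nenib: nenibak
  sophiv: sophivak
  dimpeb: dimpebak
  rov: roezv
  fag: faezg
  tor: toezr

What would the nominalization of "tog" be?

toezg

sophiv and rov both end in -v yet inflect differently (sophivak, roezv), so the final letter is not what conditions the rule; the number of vowels is.
"tog" has 1 vowel. The stems with 1 vowel (rov → roezv, fag → faezg, tor → toezr) insert -ez- after the first vowel.
The other pattern: stems with 2 vowels add -ak.
So tog → toezg.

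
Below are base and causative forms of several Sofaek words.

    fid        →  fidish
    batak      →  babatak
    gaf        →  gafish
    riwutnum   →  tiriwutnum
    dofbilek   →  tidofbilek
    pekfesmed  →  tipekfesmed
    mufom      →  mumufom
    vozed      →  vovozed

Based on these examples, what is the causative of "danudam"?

tidanudam

"danudam" has 3 vowels. The stems with 3 vowels (pekfesmed → tipekfesmed, dofbilek → tidofbilek, riwutnum → tiriwutnum) add the prefix ti-.
So danudam → tidanudam.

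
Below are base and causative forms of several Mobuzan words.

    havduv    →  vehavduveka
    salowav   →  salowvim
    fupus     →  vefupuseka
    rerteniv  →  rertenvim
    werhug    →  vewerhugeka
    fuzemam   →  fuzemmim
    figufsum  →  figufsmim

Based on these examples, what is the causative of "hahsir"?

havduv and salowav both end in -v yet inflect differently (vehavduveka, salowvim), so the final letter is not what conditions the rule; the number of vowels is.
"hahsir" has 2 vowels. The stems with 2 vowels (havduv → vehavduveka, werhug → vewerhugeka, fupus → vefupuseka) add ve- … -eka around the stem.
So hahsir → vehahsireka.

vehahsireka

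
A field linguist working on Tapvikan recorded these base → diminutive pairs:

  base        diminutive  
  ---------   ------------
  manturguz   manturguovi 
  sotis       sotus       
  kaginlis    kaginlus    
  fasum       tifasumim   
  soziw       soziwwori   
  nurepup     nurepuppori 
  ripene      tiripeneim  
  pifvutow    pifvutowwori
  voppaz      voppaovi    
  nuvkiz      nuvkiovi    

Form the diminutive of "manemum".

fasum and manturguz both have last vowel 'u' yet inflect differently (tifasumim, manturguovi), so the last vowel is not what conditions the rule; the final letter is.
"manemum" ends in -m. The one such stem in the data (fasum → tifasumim) adds ti- … -im around the stem, so the same rule applies.
So manemum → timanemumim.

timanemumim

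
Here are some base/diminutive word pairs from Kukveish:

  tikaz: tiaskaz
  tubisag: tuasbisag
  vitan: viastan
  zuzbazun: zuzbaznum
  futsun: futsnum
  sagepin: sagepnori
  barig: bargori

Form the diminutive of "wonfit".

wonftori

sagepin and vitan both end in -n yet inflect differently (sagepnori, viastan), so the final letter is not what conditions the rule; the last vowel is.
"wonfit" has last vowel 'i'. The stems whose last vowel is 'i' (barig → bargori, sagepin → sagepnori) delete the last vowel and add -ori.
The other patterns: stems whose last vowel is 'a' insert -as- after the first vowel; stems whose last vowel is 'u' delete the last vowel and add -um.
So wonfit → wonftori.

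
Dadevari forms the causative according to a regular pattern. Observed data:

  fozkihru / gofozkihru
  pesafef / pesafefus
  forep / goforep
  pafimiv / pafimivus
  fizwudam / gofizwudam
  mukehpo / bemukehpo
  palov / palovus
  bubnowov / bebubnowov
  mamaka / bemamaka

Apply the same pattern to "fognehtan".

gofognehtan

pafimiv and bubnowov both end in -v yet inflect differently (pafimivus, bebubnowov), so the final letter is not what conditions the rule; the first letter is.
"fognehtan" begins with f-. The stems beginning with f- (fozkihru → gofozkihru, fizwudam → gofizwudam, forep → goforep) add the prefix go-.
So fognehtan → gofognehtan.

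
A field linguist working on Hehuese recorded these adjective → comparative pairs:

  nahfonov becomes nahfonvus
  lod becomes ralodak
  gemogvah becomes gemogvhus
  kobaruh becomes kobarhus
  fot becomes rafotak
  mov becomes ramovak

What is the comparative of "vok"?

ravokak

"vok" has 1 vowel. The stems with 1 vowel (lod → ralodak, mov → ramovak, fot → rafotak) add ra- … -ak around the stem.
The other pattern: stems with 3 vowels delete the last vowel and add -us.
So vok → ravokak.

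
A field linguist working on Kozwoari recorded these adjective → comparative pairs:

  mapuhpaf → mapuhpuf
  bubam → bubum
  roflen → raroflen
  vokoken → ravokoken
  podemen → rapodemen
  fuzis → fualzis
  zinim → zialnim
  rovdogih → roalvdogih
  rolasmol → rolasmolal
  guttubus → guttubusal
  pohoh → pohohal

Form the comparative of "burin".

bubam and zinim both end in -m yet inflect differently (bubum, zialnim), so the final letter is not what conditions the rule; the last vowel is.
"burin" has last vowel 'i'. The stems whose last vowel is 'i' (fuzis → fualzis, zinim → zialnim, rovdogih → roalvdogih) insert -al- after the first vowel.
The other patterns: stems whose last vowel is 'a' change the last vowel to 'u'; stems whose last vowel is 'e' add the prefix ra-; stems whose last vowel is 'o' or 'u' add -al.
So burin → bualrin.

bualrin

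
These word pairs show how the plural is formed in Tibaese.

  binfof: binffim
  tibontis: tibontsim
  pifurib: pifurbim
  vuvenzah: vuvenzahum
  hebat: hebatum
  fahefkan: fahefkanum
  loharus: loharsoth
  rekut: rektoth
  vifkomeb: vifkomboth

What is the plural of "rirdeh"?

"rirdeh" has last vowel 'e'. The one such stem in the data (vifkomeb → vifkomboth) deletes the last vowel and adds -oth (as do loharus, rekut), so the same rule applies.
So rirdeh → rirdhoth.

rirdhoth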